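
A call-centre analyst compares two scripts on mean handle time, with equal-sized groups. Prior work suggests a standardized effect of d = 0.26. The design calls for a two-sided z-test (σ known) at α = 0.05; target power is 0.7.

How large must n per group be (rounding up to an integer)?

For power 0.7 need Φ(δ − z_{0.025}) = 0.7, so δ = z_{0.025} + z_{0.30} = 1.960 + 0.524 = 2.484.
(Ignoring the negligible lower-tail rejection probability gives the usual closed-form inversion.)
δ = d·√(n/2) ⇒ n = 2(δ/d)² = 2 × (2.484 / 0.26)² = 182.61.
Rounding up, n = 183 per group.

n = 183 per group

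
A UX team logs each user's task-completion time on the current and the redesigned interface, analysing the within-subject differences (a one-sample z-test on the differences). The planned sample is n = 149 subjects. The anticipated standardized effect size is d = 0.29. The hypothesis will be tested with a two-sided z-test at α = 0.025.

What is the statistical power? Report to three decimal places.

Power ≈ 0.903

Noncentrality parameter: δ = d·√n = 0.29 × √149 = 3.5399
Critical value for a two-sided test at α = 0.025: z_{α/2} = 2.241.
Power = Φ(δ − 2.241) + Φ(−δ − 2.241) = Φ(1.298) + Φ(-5.781) = 0.9029 + 0.0000 = 0.9029.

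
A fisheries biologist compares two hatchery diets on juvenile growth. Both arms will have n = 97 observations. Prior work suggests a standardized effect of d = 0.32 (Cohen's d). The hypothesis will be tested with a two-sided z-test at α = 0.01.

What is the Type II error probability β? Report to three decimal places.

Noncentrality parameter: δ = d·√(n/2) = 0.32 × √(97/2) = 2.2285
Two-sided α = 0.01 → critical value z_{0.005} = 2.576.
Power = Φ(δ − 2.576) + Φ(−δ − 2.576) = Φ(-0.347) + Φ(-4.804) = 0.3642 + 0.0000 = 0.3642.
Type II error: β = 1 − power = 1 − 0.3642 = 0.6358.

β ≈ 0.636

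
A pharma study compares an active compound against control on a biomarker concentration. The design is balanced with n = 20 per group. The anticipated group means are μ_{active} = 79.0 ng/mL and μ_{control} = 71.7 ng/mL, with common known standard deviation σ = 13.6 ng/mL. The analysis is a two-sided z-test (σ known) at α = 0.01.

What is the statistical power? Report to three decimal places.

Power ≈ 0.190

Standardized effect: d = |μ_{active} − μ_{control}| / σ = |79.0 − 71.7| / 13.6 = 0.5368
Noncentrality parameter: δ = d·√(n/2) = 0.5368 × √(20/2) = 1.6974
Two-sided α = 0.01 → critical value z_{0.005} = 2.576.
Power = Φ(δ − 2.576) + Φ(−δ − 2.576) = Φ(-0.878) + Φ(-4.273) = 0.1899 + 0.0000 = 0.1899.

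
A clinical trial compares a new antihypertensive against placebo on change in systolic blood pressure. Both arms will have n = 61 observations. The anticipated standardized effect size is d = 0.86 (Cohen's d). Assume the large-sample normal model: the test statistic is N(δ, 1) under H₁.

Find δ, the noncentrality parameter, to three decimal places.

δ = d·√(n/2) = 0.86 × √(61/2) = 4.7495

δ ≈ 4.750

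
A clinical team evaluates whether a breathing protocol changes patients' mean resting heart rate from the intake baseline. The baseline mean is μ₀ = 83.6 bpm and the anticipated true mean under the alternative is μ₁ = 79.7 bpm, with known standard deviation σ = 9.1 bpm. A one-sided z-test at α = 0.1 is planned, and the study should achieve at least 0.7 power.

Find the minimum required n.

Standardized effect: d = |μ₁ − μ₀| / σ = |79.7 − 83.6| / 9.1 = 0.4286
For power 0.7 need Φ(δ − z_{0.1}) = 0.7, so δ = z_{0.1} + z_{0.30} = 1.282 + 0.524 = 1.806.
δ = d·√n ⇒ n = (δ/d)² = (1.806 / 0.4286)² = 17.76.
Rounding up, n = 18.

n = 18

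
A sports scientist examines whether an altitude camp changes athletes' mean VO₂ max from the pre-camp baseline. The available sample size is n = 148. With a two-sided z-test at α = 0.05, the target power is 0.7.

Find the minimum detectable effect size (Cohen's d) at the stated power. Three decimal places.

d ≈ 0.204

Required noncentrality: δ = z_{0.025} + z_{0.30} = 1.960 + 0.524 = 2.484.
(The second rejection-region term Φ(−δ − z_{α/2}) is negligible and dropped.)
δ = d·√n ⇒ d = δ/√n = 2.484/√148 = 0.2042.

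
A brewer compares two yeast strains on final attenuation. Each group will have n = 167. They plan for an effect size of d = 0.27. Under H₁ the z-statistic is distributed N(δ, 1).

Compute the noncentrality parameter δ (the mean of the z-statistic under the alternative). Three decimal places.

The noncentrality parameter scales effect size by the design's sample-size factor: δ = d·√(n/2) = 0.27 × √(167/2) = 2.4672

δ ≈ 2.467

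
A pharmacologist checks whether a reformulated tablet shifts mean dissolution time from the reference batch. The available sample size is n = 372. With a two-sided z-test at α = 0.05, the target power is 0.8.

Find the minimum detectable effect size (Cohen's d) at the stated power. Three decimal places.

d ≈ 0.145

Need Φ(δ − 1.960) = 0.8, so δ = 1.960 + 0.842 = 2.802.
(Lower-tail contribution to power is negligible for δ > 0.)
δ = d·√n ⇒ d = δ/√n = 2.802/√372 = 0.1453.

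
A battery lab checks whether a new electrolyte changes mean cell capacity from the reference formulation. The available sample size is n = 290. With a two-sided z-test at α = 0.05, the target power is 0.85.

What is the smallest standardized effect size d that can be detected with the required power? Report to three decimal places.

Need Φ(δ − 1.960) = 0.85, so δ = 1.960 + 1.036 = 2.996.
(The second rejection-region term Φ(−δ − z_{α/2}) is negligible and dropped.)
δ = d·√n ⇒ d = δ/√n = 2.996/√290 = 0.1760.

d ≈ 0.176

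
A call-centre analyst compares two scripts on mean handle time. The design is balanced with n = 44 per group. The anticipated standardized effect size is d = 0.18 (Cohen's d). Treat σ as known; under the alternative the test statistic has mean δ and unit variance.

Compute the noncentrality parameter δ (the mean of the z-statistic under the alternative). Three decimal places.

δ ≈ 0.844

The noncentrality parameter scales effect size by the design's sample-size factor: δ = d·√(n/2) = 0.18 × √(44/2) = 0.8443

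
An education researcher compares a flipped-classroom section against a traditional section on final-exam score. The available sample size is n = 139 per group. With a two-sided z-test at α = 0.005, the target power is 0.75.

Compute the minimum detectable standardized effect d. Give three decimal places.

Need Φ(δ − 2.807) = 0.75, so δ = 2.807 + 0.674 = 3.482.
(The second rejection-region term Φ(−δ − z_{α/2}) is negligible and dropped.)
δ = d·√(n/2) ⇒ d = δ/√(n/2) = 3.482/√(139/2) = 0.4176.

d ≈ 0.418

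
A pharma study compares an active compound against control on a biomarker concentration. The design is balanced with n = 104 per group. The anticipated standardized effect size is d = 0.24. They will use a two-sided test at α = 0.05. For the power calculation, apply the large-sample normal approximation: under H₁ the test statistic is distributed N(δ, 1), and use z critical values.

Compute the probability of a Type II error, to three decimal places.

β ≈ 0.591

Noncentrality parameter: δ = d·√(n/2) = 0.24 × √(104/2) = 1.7307
Critical value for a two-sided test at α = 0.05: z_{α/2} = 1.960.
Power = Φ(δ − 1.960) + Φ(−δ − 1.960) = Φ(-0.229) + Φ(-3.691) = 0.4093 + 0.0001 = 0.4094.
Type II error: β = 1 − power = 1 − 0.4094 = 0.5906.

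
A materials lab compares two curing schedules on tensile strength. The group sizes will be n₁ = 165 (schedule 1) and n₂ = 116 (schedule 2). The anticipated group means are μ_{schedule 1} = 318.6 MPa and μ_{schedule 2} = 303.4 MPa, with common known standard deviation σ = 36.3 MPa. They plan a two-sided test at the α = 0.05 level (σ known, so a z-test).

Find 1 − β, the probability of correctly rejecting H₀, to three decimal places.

Standardized effect: d = |μ_{schedule 1} − μ_{schedule 2}| / σ = |318.6 − 303.4| / 36.3 = 0.4187
Noncentrality parameter: δ = d / √(1/n₁ + 1/n₂) = 0.4187 / √(1/165 + 1/116) = 3.4558
Two-sided α = 0.05 → critical value z_{0.025} = 1.960.
Power = Φ(δ − 1.960) + Φ(−δ − 1.960) = Φ(1.496) + Φ(-5.416) = 0.9327 + 0.0000 = 0.9327.

Power ≈ 0.933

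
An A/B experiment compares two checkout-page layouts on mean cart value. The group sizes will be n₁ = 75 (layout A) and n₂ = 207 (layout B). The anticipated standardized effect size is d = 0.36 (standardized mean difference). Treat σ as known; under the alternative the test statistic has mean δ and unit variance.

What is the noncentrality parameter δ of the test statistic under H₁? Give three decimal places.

The noncentrality parameter scales effect size by the design's sample-size factor: δ = d / √(1/n₁ + 1/n₂) = 0.36 / √(1/75 + 1/207) = 2.6711

δ ≈ 2.671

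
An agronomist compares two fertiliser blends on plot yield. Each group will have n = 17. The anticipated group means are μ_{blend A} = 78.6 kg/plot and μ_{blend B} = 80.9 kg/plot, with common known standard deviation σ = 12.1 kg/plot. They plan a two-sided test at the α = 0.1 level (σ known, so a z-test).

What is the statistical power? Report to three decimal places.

Standardized effect: d = |μ_{blend A} − μ_{blend B}| / σ = |78.6 − 80.9| / 12.1 = 0.1901
Noncentrality parameter: δ = d·√(n/2) = 0.1901 × √(17/2) = 0.5542
Two-sided α = 0.1 → critical value z_{0.05} = 1.645.
Power = Φ(δ − 1.645) + Φ(−δ − 1.645) = Φ(-1.091) + Φ(-2.199) = 0.1377 + 0.0139 = 0.1516.

Power ≈ 0.152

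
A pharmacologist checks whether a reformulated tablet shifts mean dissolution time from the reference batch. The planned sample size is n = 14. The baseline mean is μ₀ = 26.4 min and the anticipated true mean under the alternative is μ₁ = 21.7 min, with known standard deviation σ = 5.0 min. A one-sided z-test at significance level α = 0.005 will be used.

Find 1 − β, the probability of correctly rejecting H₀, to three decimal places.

Standardized effect: d = |μ₁ − μ₀| / σ = |21.7 − 26.4| / 5.0 = 0.9400
Noncentrality parameter: δ = d·√n = 0.9400 × √14 = 3.5172
One-sided α = 0.005 → critical value z_{0.005} = 2.576.
Power = Φ(δ − 2.576) = Φ(0.941) = 0.8267.

Power ≈ 0.827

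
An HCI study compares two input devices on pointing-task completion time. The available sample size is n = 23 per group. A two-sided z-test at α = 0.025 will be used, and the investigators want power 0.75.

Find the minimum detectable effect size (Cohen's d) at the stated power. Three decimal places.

Need Φ(δ − 2.241) = 0.75, so δ = 2.241 + 0.674 = 2.916.
(The second rejection-region term Φ(−δ − z_{α/2}) is negligible and dropped.)
δ = d·√(n/2) ⇒ d = δ/√(n/2) = 2.916/√(23/2) = 0.8598.

d ≈ 0.860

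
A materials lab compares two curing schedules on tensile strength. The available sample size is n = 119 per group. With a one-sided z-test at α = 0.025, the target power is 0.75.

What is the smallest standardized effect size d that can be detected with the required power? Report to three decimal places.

d ≈ 0.342

Need Φ(δ − 1.960) = 0.75, so δ = 1.960 + 0.674 = 2.634.
δ = d·√(n/2) ⇒ d = δ/√(n/2) = 2.634/√(119/2) = 0.3415.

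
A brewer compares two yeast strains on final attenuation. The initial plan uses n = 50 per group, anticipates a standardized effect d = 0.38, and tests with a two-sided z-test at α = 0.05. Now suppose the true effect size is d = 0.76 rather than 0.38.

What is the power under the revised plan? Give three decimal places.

With d = 0.76: δ = d·√(n/2) = 0.76 × √(50/2) = 3.8000. Critical value z_{0.025} = 1.960.
Revised power = Φ(δ − 1.960) + Φ(−δ − 1.960) = Φ(1.840) + Φ(-5.760) = 0.9671 + 0.0000 = 0.9671.

Power ≈ 0.967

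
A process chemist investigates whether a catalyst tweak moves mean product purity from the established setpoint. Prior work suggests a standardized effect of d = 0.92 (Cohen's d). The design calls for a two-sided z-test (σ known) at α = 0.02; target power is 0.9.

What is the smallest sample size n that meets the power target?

n = 16

Set Φ(δ − 2.326) = 0.9; then δ − 2.326 = Φ⁻¹(0.9) = 1.282, giving δ = 3.608.
(For δ > 0 the lower-tail rejection region contributes negligibly to power, so the one-term inversion is standard.)
δ = d·√n ⇒ n = (δ/d)² = (3.608 / 0.92)² = 15.38.
Round up to the next whole unit.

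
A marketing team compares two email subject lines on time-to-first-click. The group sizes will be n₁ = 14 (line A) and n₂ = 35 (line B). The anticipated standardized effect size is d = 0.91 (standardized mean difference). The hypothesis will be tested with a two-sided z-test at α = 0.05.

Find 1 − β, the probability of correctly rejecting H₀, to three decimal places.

Power ≈ 0.821

Noncentrality parameter: δ = d / √(1/n₁ + 1/n₂) = 0.91 / √(1/14 + 1/35) = 2.8777
Two-sided α = 0.05 → critical value z_{0.025} = 1.960.
Power = Φ(δ − 1.960) + Φ(−δ − 1.960) = Φ(0.918) + Φ(-4.838) = 0.8206 + 0.0000 = 0.8206.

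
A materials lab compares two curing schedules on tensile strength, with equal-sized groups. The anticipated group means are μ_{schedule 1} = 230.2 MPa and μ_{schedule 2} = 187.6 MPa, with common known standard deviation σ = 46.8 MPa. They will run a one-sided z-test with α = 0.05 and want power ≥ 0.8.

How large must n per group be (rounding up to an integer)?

Standardized effect: d = |μ_{schedule 1} − μ_{schedule 2}| / σ = |230.2 − 187.6| / 46.8 = 0.9103
Set Φ(δ − 1.645) = 0.8; then δ − 1.645 = Φ⁻¹(0.8) = 0.842, giving δ = 2.486.
δ = d·√(n/2) ⇒ n = 2(δ/d)² = 2 × (2.486 / 0.9103)² = 14.92.
Round up to the next whole unit.

n = 15 per group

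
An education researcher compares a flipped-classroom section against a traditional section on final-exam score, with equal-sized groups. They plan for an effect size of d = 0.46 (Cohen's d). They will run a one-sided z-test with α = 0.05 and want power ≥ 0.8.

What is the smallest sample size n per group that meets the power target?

For power 0.8 need Φ(δ − z_{0.05}) = 0.8, so δ = z_{0.05} + z_{0.20} = 1.645 + 0.842 = 2.486.
δ = d·√(n/2) ⇒ n = 2(δ/d)² = 2 × (2.486 / 0.46)² = 58.44.
Round up to the next whole unit.

n = 59 per group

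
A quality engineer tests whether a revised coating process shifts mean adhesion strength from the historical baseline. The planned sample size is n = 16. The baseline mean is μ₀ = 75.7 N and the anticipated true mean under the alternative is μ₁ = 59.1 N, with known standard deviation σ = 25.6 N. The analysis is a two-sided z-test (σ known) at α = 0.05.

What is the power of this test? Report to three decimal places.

Power ≈ 0.737

Standardized effect: d = |μ₁ − μ₀| / σ = |59.1 − 75.7| / 25.6 = 0.6484
Noncentrality parameter: δ = d·√n = 0.6484 × √16 = 2.5938
Two-sided α = 0.05 → critical value z_{0.025} = 1.960.
Power = Φ(δ − 1.960) + Φ(−δ − 1.960) = Φ(0.634) + Φ(-4.554) = 0.7369 + 0.0000 = 0.7369.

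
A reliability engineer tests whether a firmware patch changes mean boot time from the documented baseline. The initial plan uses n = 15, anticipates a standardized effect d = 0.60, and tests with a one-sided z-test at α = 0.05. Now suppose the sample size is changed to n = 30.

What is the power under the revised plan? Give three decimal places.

Power ≈ 0.950

With n = 30: δ = d·√n = 0.60 × √30 = 3.2863. Critical value z_{0.05} = 1.645.
Revised power = P(Z > 1.645 − δ) = Φ(1.641) = 0.9497.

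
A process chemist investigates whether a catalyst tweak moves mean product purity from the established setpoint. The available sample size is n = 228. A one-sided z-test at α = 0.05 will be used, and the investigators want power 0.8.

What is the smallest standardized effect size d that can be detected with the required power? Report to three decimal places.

d ≈ 0.165

Need Φ(δ − 1.645) = 0.8, so δ = 1.645 + 0.842 = 2.486.
δ = d·√n ⇒ d = δ/√n = 2.486/√228 = 0.1647.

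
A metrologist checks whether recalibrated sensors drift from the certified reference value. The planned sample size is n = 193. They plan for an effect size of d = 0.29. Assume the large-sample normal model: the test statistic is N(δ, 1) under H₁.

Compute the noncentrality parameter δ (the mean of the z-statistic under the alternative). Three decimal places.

δ = d·√n = 0.29 × √193 = 4.0288

δ ≈ 4.029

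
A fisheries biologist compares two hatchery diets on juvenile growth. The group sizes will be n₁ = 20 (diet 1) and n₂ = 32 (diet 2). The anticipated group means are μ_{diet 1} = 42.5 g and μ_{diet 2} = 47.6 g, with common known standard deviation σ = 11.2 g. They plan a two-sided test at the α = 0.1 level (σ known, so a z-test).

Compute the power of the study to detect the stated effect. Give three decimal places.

Standardized effect: d = |μ_{diet 1} − μ_{diet 2}| / σ = |42.5 − 47.6| / 11.2 = 0.4554
Noncentrality parameter: δ = d / √(1/n₁ + 1/n₂) = 0.4554 / √(1/20 + 1/32) = 1.5975
Two-sided α = 0.1 → critical value z_{0.05} = 1.645.
Power = Φ(δ − 1.645) + Φ(−δ − 1.645) = Φ(-0.047) + Φ(-3.242) = 0.4811 + 0.0006 = 0.4817.

Power ≈ 0.482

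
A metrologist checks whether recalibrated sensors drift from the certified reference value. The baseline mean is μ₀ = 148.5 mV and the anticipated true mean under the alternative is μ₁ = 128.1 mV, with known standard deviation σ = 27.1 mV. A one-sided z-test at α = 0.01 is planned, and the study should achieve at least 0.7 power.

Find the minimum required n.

Standardized effect: d = |μ₁ − μ₀| / σ = |128.1 − 148.5| / 27.1 = 0.7528
Set Φ(δ − 2.326) = 0.7; then δ − 2.326 = Φ⁻¹(0.7) = 0.524, giving δ = 2.851.
δ = d·√n ⇒ n = (δ/d)² = (2.851 / 0.7528)² = 14.34.
Round up to the next whole unit.

n = 15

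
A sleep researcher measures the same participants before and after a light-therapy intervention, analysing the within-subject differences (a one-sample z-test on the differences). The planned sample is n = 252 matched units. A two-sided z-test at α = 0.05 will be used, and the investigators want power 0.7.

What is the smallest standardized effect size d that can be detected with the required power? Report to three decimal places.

Need Φ(δ − 1.960) = 0.7, so δ = 1.960 + 0.524 = 2.484.
(The second rejection-region term Φ(−δ − z_{α/2}) is negligible and dropped.)
δ = d·√n ⇒ d = δ/√n = 2.484/√252 = 0.1565.

d ≈ 0.157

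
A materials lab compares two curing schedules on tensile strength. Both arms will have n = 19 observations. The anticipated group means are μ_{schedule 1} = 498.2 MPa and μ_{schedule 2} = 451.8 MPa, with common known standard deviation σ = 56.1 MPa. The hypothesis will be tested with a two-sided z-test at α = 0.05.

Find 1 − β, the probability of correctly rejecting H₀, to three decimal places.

Power ≈ 0.722

Standardized effect: d = |μ_{schedule 1} − μ_{schedule 2}| / σ = |498.2 − 451.8| / 56.1 = 0.8271
Noncentrality parameter: δ = d·√(n/2) = 0.8271 × √(19/2) = 2.5493
Critical value for a two-sided test at α = 0.05: z_{α/2} = 1.960.
Power = Φ(δ − 1.960) + Φ(−δ − 1.960) = Φ(0.589) + Φ(-4.509) = 0.7222 + 0.0000 = 0.7222.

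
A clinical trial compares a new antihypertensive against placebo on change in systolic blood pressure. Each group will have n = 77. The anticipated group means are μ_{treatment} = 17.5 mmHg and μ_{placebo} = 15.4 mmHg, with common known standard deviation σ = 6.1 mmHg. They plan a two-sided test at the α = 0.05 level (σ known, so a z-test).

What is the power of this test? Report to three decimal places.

Standardized effect: d = |μ_{treatment} − μ_{placebo}| / σ = |17.5 − 15.4| / 6.1 = 0.3443
Noncentrality parameter: δ = d·√(n/2) = 0.3443 × √(77/2) = 2.1361
Two-sided α = 0.05 → critical value z_{0.025} = 1.960.
Power = Φ(δ − 1.960) + Φ(−δ − 1.960) = Φ(0.176) + Φ(-4.096) = 0.5699 + 0.0000 = 0.5699.

Power ≈ 0.570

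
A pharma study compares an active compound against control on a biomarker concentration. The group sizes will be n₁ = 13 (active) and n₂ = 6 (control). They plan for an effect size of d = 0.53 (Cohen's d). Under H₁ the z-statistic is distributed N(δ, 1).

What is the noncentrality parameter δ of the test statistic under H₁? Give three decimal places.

δ = d / √(1/n₁ + 1/n₂) = 0.53 / √(1/13 + 1/6) = 1.0739

δ ≈ 1.074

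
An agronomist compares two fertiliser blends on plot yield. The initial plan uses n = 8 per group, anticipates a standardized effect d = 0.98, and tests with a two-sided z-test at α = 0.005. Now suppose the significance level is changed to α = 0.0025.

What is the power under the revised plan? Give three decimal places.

δ = d·√(n/2) = 0.98 × √(8/2) = 1.9600 (unchanged). New critical value: z_{0.0013} = 3.023.
Revised power = Φ(δ − 3.023) + Φ(−δ − 3.023) = Φ(-1.063) + Φ(-4.983) = 0.1438 + 0.0000 = 0.1438.

Power ≈ 0.144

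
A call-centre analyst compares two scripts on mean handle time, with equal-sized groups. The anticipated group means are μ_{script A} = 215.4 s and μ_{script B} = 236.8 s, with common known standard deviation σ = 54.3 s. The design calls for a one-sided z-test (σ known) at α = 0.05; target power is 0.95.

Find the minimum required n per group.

n = 140 per group

Standardized effect: d = |μ_{script A} − μ_{script B}| / σ = |215.4 − 236.8| / 54.3 = 0.3941
For power 0.95 need Φ(δ − z_{0.05}) = 0.95, so δ = z_{0.05} + z_{0.05} = 1.645 + 1.645 = 3.290.
δ = d·√(n/2) ⇒ n = 2(δ/d)² = 2 × (3.290 / 0.3941)² = 139.35.
Rounding up, n = 140 per group.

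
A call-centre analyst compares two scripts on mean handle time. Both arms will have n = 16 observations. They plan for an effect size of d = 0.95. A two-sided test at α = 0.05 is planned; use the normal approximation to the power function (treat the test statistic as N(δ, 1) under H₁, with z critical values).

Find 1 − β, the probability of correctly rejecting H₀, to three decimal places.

Power ≈ 0.766

Noncentrality parameter: δ = d·√(n/2) = 0.95 × √(16/2) = 2.6870
Critical value for a two-sided test at α = 0.05: z_{α/2} = 1.960.
Power = Φ(δ − 1.960) + Φ(−δ − 1.960) = Φ(0.727) + Φ(-4.647) = 0.7664 + 0.0000 = 0.7664.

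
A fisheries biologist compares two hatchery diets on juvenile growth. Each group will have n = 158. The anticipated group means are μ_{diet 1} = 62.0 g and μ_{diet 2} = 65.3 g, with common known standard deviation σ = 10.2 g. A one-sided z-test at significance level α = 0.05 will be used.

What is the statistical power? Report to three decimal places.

Standardized effect: d = |μ_{diet 1} − μ_{diet 2}| / σ = |62.0 − 65.3| / 10.2 = 0.3235
Noncentrality parameter: δ = d·√(n/2) = 0.3235 × √(158/2) = 2.8756
One-sided α = 0.05 → critical value z_{0.05} = 1.645.
Power = P(Z > 1.645 − δ) = Φ(1.231) = 0.8908.

Power ≈ 0.891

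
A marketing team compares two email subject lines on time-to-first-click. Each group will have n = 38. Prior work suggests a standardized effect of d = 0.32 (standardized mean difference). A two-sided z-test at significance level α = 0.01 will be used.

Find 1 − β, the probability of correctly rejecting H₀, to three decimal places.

Power ≈ 0.119

Noncentrality parameter: δ = d·√(n/2) = 0.32 × √(38/2) = 1.3948
Critical value for a two-sided test at α = 0.01: z_{α/2} = 2.576.
Power = Φ(δ − 2.576) + Φ(−δ − 2.576) = Φ(-1.181) + Φ(-3.971) = 0.1188 + 0.0000 = 0.1188.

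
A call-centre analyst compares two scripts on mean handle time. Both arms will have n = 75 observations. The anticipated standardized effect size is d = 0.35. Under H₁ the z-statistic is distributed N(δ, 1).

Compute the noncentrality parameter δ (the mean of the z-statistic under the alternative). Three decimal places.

The noncentrality parameter scales effect size by the design's sample-size factor: δ = d·√(n/2) = 0.35 × √(75/2) = 2.1433

δ ≈ 2.143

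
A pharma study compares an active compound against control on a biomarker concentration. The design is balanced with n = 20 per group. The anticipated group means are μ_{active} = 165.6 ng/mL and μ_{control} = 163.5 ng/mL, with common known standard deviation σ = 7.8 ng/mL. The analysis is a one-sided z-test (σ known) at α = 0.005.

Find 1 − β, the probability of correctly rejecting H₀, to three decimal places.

Standardized effect: d = |μ_{active} − μ_{control}| / σ = |165.6 − 163.5| / 7.8 = 0.2692
Noncentrality parameter: δ = d·√(n/2) = 0.2692 × √(20/2) = 0.8514
One-sided α = 0.005 → critical value z_{0.005} = 2.576.
Power = P(Z > 2.576 − δ) = Φ(-1.724) = 0.0423.

Power ≈ 0.042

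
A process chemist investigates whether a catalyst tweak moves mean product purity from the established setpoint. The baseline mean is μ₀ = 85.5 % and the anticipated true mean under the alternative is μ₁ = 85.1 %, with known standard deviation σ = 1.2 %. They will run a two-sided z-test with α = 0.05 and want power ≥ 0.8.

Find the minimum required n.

n = 71

Standardized effect: d = |μ₁ − μ₀| / σ = |85.1 − 85.5| / 1.2 = 0.3333
Set Φ(δ − 1.960) = 0.8; then δ − 1.960 = Φ⁻¹(0.8) = 0.842, giving δ = 2.802.
(Ignoring the negligible lower-tail rejection probability gives the usual closed-form inversion.)
δ = d·√n ⇒ n = (δ/d)² = (2.802 / 0.3333)² = 70.64.
Rounding up, n = 71.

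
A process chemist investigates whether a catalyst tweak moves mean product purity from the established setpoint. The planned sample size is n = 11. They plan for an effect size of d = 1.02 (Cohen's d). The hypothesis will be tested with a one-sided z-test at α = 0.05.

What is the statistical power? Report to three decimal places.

Power ≈ 0.959

Noncentrality parameter: δ = d·√n = 1.02 × √11 = 3.3830
Critical value for a one-sided test at α = 0.05: z_α = 1.645.
Power = Φ(δ − 1.645) = Φ(1.738) = 0.9589.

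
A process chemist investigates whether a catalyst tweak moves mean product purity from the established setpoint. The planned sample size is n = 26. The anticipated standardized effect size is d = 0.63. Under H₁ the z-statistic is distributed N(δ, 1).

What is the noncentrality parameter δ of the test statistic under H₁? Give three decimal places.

The noncentrality parameter scales effect size by the design's sample-size factor: δ = d·√n = 0.63 × √26 = 3.2124

δ ≈ 3.212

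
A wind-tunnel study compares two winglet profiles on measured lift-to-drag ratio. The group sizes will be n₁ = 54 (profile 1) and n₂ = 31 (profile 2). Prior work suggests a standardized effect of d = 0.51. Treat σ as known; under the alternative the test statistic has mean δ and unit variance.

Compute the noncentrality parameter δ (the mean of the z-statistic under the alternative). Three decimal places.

The noncentrality parameter scales effect size by the design's sample-size factor: δ = d / √(1/n₁ + 1/n₂) = 0.51 / √(1/54 + 1/31) = 2.2633

δ ≈ 2.263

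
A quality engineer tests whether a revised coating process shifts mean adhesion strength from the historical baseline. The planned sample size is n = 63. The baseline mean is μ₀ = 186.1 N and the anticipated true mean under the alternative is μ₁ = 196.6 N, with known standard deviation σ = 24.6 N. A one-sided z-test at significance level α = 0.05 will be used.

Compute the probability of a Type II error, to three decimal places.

Standardized effect: d = |μ₁ − μ₀| / σ = |196.6 − 186.1| / 24.6 = 0.4268
Noncentrality parameter: δ = d·√n = 0.4268 × √63 = 3.3879
One-sided α = 0.05 → critical value z_{0.05} = 1.645.
Power = Φ(δ − 1.645) = Φ(1.743) = 0.9593.
Type II error: β = 1 − power = 1 − 0.9593 = 0.0407.

β ≈ 0.041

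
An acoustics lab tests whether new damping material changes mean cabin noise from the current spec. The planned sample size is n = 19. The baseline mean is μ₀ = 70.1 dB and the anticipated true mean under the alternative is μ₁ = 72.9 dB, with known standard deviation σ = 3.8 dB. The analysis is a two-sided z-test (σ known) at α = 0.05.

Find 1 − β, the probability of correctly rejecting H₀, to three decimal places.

Power ≈ 0.895

Standardized effect: d = |μ₁ − μ₀| / σ = |72.9 − 70.1| / 3.8 = 0.7368
Noncentrality parameter: δ = d·√n = 0.7368 × √19 = 3.2118
Critical value for a two-sided test at α = 0.05: z_{α/2} = 1.960.
Power = Φ(δ − 1.960) + Φ(−δ − 1.960) = Φ(1.252) + Φ(-5.172) = 0.8947 + 0.0000 = 0.8947.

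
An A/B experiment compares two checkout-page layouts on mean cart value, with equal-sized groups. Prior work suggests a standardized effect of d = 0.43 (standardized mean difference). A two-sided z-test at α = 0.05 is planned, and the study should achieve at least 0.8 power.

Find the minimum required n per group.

Set Φ(δ − 1.960) = 0.8; then δ − 1.960 = Φ⁻¹(0.8) = 0.842, giving δ = 2.802.
(For δ > 0 the lower-tail rejection region contributes negligibly to power, so the one-term inversion is standard.)
δ = d·√(n/2) ⇒ n = 2(δ/d)² = 2 × (2.802 / 0.43)² = 84.90.
Rounding up, n = 85 per group.

n = 85 per group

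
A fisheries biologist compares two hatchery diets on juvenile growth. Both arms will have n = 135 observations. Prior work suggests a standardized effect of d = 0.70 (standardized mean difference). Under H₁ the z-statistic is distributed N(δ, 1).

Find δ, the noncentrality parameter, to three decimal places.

δ ≈ 5.751

The noncentrality parameter scales effect size by the design's sample-size factor: δ = d·√(n/2) = 0.70 × √(135/2) = 5.7511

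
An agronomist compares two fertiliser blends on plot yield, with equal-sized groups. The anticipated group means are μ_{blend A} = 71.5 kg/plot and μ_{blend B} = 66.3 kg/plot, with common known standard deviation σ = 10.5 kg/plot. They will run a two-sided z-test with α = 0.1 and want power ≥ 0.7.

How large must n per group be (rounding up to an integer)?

Standardized effect: d = |μ_{blend A} − μ_{blend B}| / σ = |71.5 − 66.3| / 10.5 = 0.4952
For power 0.7 need Φ(δ − z_{0.05}) = 0.7, so δ = z_{0.05} + z_{0.30} = 1.645 + 0.524 = 2.169.
(Ignoring the negligible lower-tail rejection probability gives the usual closed-form inversion.)
δ = d·√(n/2) ⇒ n = 2(δ/d)² = 2 × (2.169 / 0.4952)² = 38.37.
Round up to the next whole unit.

n = 39 per group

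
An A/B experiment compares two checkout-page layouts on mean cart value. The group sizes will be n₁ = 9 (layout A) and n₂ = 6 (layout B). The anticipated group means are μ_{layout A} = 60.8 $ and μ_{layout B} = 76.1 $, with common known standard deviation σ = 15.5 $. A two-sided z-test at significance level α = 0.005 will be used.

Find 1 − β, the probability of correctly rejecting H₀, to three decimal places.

Power ≈ 0.175

Standardized effect: d = |μ_{layout A} − μ_{layout B}| / σ = |60.8 − 76.1| / 15.5 = 0.9871
Noncentrality parameter: δ = d / √(1/n₁ + 1/n₂) = 0.9871 / √(1/9 + 1/6) = 1.8729
Two-sided α = 0.005 → critical value z_{0.0025} = 2.807.
Power = Φ(δ − 2.807) + Φ(−δ − 2.807) = Φ(-0.934) + Φ(-4.680) = 0.1751 + 0.0000 = 0.1751.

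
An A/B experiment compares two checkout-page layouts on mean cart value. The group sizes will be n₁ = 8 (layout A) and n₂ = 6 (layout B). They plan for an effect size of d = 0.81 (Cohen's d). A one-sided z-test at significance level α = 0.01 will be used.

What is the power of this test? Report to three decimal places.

Noncentrality parameter: δ = d / √(1/n₁ + 1/n₂) = 0.81 / √(1/8 + 1/6) = 1.4998
One-sided α = 0.01 → critical value z_{0.01} = 2.326.
Power = Φ(δ − 2.326) = Φ(-0.827) = 0.2043.

Power ≈ 0.204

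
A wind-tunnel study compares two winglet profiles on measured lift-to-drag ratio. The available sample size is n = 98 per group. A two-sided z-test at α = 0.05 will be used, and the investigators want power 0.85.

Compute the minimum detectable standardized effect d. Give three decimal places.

Required noncentrality: δ = z_{0.025} + z_{0.15} = 1.960 + 1.036 = 2.996.
(The second rejection-region term Φ(−δ − z_{α/2}) is negligible and dropped.)
δ = d·√(n/2) ⇒ d = δ/√(n/2) = 2.996/√(98/2) = 0.4281.

d ≈ 0.428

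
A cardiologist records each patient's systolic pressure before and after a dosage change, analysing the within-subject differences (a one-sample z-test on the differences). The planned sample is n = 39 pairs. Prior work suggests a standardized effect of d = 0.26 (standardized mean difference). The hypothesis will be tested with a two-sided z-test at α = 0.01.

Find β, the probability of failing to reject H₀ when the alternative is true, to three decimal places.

β ≈ 0.829

Noncentrality parameter: δ = d·√n = 0.26 × √39 = 1.6237
Critical value for a two-sided test at α = 0.01: z_{α/2} = 2.576.
Power = Φ(δ − 2.576) + Φ(−δ − 2.576) = Φ(-0.952) + Φ(-4.200) = 0.1705 + 0.0000 = 0.1705.
Type II error: β = 1 − power = 1 − 0.1705 = 0.8295.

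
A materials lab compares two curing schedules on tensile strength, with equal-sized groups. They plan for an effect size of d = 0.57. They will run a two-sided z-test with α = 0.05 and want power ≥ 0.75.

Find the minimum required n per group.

n = 43 per group

For power 0.75 need Φ(δ − z_{0.025}) = 0.75, so δ = z_{0.025} + z_{0.25} = 1.960 + 0.674 = 2.634.
(For δ > 0 the lower-tail rejection region contributes negligibly to power, so the one-term inversion is standard.)
δ = d·√(n/2) ⇒ n = 2(δ/d)² = 2 × (2.634 / 0.57)² = 42.72.
Round up to the next whole unit.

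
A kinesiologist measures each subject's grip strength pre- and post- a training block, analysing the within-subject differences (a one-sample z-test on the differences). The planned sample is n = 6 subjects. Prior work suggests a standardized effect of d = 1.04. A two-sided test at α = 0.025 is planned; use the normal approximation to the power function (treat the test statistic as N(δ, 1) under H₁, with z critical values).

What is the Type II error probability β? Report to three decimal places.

β ≈ 0.380

Noncentrality parameter: δ = d·√n = 1.04 × √6 = 2.5475
Critical value for a two-sided test at α = 0.025: z_{α/2} = 2.241.
Power = Φ(δ − 2.241) + Φ(−δ − 2.241) = Φ(0.306) + Φ(-4.789) = 0.6202 + 0.0000 = 0.6202.
Type II error: β = 1 − power = 1 − 0.6202 = 0.3798.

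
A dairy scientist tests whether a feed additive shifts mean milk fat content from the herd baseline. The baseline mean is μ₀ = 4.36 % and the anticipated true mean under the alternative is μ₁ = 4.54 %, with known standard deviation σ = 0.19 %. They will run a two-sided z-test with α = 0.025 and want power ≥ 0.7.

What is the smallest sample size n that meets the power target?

n = 9

Standardized effect: d = |μ₁ − μ₀| / σ = |4.54 − 4.36| / 0.19 = 0.9474
Set Φ(δ − 2.241) = 0.7; then δ − 2.241 = Φ⁻¹(0.7) = 0.524, giving δ = 2.766.
(Ignoring the negligible lower-tail rejection probability gives the usual closed-form inversion.)
δ = d·√n ⇒ n = (δ/d)² = (2.766 / 0.9474)² = 8.52.
Rounding up, n = 9.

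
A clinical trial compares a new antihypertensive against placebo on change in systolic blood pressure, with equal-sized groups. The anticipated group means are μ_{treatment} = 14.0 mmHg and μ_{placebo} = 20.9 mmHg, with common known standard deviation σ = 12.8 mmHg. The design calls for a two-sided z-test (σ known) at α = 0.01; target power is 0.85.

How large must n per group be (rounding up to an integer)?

n = 90 per group

Standardized effect: d = |μ_{treatment} − μ_{placebo}| / σ = |14.0 − 20.9| / 12.8 = 0.5391
For power 0.85 need Φ(δ − z_{0.005}) = 0.85, so δ = z_{0.005} + z_{0.15} = 2.576 + 1.036 = 3.612.
(For δ > 0 the lower-tail rejection region contributes negligibly to power, so the one-term inversion is standard.)
δ = d·√(n/2) ⇒ n = 2(δ/d)² = 2 × (3.612 / 0.5391)² = 89.81.
Rounding up, n = 90 per group.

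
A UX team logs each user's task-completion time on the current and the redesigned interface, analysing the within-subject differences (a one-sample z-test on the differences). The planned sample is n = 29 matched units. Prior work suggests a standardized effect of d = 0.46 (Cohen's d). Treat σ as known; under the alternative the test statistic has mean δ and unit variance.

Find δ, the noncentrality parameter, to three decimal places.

δ = d·√n = 0.46 × √29 = 2.4772

δ ≈ 2.477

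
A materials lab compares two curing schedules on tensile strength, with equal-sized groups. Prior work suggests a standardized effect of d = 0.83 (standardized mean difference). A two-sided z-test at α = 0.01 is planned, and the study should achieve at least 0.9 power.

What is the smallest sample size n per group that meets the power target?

n = 44 per group

Set Φ(δ − 2.576) = 0.9; then δ − 2.576 = Φ⁻¹(0.9) = 1.282, giving δ = 3.857.
(The Φ(−δ − z_{α/2}) term is vanishingly small for δ > 0 and is dropped in the standard sample-size formula.)
δ = d·√(n/2) ⇒ n = 2(δ/d)² = 2 × (3.857 / 0.83)² = 43.20.
Round up to the next whole unit.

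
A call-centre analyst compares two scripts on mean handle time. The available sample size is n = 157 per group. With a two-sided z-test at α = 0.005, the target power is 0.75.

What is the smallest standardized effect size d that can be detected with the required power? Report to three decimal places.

d ≈ 0.393

Need Φ(δ − 2.807) = 0.75, so δ = 2.807 + 0.674 = 3.482.
(The second rejection-region term Φ(−δ − z_{α/2}) is negligible and dropped.)
δ = d·√(n/2) ⇒ d = δ/√(n/2) = 3.482/√(157/2) = 0.3929.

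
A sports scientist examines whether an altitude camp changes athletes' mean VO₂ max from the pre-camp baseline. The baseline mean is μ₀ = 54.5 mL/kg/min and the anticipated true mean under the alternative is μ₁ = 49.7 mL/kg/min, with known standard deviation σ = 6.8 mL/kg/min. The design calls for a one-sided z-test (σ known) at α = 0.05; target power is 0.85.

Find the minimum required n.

n = 15

Standardized effect: d = |μ₁ − μ₀| / σ = |49.7 − 54.5| / 6.8 = 0.7059
For power 0.85 need Φ(δ − z_{0.05}) = 0.85, so δ = z_{0.05} + z_{0.15} = 1.645 + 1.036 = 2.681.
δ = d·√n ⇒ n = (δ/d)² = (2.681 / 0.7059)² = 14.43.
Rounding up, n = 15.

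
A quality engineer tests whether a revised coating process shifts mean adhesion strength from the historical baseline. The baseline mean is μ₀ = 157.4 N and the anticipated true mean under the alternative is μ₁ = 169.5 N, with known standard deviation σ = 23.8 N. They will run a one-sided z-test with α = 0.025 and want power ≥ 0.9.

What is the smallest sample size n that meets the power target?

Standardized effect: d = |μ₁ − μ₀| / σ = |169.5 − 157.4| / 23.8 = 0.5084
For power 0.9 need Φ(δ − z_{0.025}) = 0.9, so δ = z_{0.025} + z_{0.10} = 1.960 + 1.282 = 3.242.
δ = d·√n ⇒ n = (δ/d)² = (3.242 / 0.5084)² = 40.65.
Rounding up, n = 41.

n = 41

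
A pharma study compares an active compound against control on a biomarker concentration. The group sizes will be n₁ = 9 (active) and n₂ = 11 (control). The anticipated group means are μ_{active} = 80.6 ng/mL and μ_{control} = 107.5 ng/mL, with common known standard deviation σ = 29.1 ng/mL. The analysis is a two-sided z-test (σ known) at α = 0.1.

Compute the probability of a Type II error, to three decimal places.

Standardized effect: d = |μ_{active} − μ_{control}| / σ = |80.6 − 107.5| / 29.1 = 0.9244
Noncentrality parameter: δ = d / √(1/n₁ + 1/n₂) = 0.9244 / √(1/9 + 1/11) = 2.0567
Critical value for a two-sided test at α = 0.1: z_{α/2} = 1.645.
Power = Φ(δ − 1.645) + Φ(−δ − 1.645) = Φ(0.412) + Φ(-3.702) = 0.6598 + 0.0001 = 0.6599.
Type II error: β = 1 − power = 1 − 0.6599 = 0.3401.

β ≈ 0.340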